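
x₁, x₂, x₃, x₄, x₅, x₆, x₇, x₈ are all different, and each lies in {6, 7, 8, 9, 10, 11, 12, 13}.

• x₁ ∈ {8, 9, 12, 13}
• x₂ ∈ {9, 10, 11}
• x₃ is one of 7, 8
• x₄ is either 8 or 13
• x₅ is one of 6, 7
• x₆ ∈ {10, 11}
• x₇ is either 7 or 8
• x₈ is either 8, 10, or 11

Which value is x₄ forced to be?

13

Among the 8 variables, 6 fits only x₅ (and all 8 values in {6, 7, 8, 9, 10, 11, 12, 13} must be used), so x₅ = 6.
The 7 still-open variables together cover exactly {7, 8, 9, 10, 11, 12, 13} — 7 values for 7 variables — and 12 appears only in x₁'s list, so x₁ = 12.
The 6 still-open variables together cover exactly {7, 8, 9, 10, 11, 13} — 6 values for 6 variables — and 9 appears only in x₂'s list, so x₂ = 9.
The 5 still-open variables together cover exactly {7, 8, 10, 11, 13} — 5 values for 5 variables — and 13 appears only in x₄'s list, so x₄ = 13.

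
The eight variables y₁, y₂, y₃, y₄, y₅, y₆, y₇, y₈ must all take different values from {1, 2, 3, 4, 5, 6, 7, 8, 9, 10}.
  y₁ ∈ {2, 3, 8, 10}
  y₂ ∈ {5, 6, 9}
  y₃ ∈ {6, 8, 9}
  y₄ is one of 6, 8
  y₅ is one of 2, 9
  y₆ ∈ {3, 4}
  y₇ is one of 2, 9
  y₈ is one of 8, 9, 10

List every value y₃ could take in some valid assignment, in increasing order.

Among the 8 variables, 4 fits only y₆ (and all 8 values in {2, 3, 4, 5, 6, 8, 9, 10} must be used), so y₆ = 4.
The 7 still-open variables together cover exactly {2, 3, 5, 6, 8, 9, 10} — 7 values for 7 variables — and 3 appears only in y₁'s list, so y₁ = 3.
The 6 still-open variables together cover exactly {2, 5, 6, 8, 9, 10} — 6 values for 6 variables — and 5 appears only in y₂'s list, so y₂ = 5.
The 5 still-open variables together cover exactly {2, 6, 8, 9, 10} — 5 values for 5 variables — and 10 appears only in y₈'s list, so y₈ = 10.
y₅ and y₇ between them cover only {2, 9} — a naked pair. Remove those values from y₃.
No further eliminations apply; y₃ can still be any of 6, 8.

6, 8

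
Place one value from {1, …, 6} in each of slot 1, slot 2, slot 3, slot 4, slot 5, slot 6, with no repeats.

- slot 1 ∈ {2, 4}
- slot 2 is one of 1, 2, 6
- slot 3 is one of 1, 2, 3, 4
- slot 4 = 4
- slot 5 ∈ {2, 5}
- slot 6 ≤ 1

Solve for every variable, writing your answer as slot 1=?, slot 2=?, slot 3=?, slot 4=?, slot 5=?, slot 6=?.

slot 1=2, slot 2=6, slot 3=3, slot 4=4, slot 5=5, slot 6=1

slot 4's domain is down to {4}, so slot 4 = 4. Strike 4 from slot 1, slot 3.
slot 6 has just one choice, so slot 6 = 1. So slot 2, slot 3 can't be 1.
slot 1's domain is down to {2}, so slot 1 = 2. Remove 2 from slot 2, slot 3, slot 5.
slot 2's domain is down to {6}, so slot 2 = 6.
slot 3's domain is down to {3}, so slot 3 = 3.
slot 5 has just one choice, so slot 5 = 5.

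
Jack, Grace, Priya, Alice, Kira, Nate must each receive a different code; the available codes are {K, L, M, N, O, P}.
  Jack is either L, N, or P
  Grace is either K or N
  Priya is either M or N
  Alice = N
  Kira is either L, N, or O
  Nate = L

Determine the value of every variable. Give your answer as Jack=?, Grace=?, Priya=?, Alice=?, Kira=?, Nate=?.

Alice's domain is down to {N}, so Alice = N. So Jack, Grace, Priya, Kira can't be N.
That leaves Nate = L. So Jack, Kira can't be L.
Jack's domain is down to {P}, so Jack = P.
Grace's domain is down to {K}, so Grace = K.
Priya must be M (only option left).
That leaves Kira = O.

Jack=P, Grace=K, Priya=M, Alice=N, Kira=O, Nate=L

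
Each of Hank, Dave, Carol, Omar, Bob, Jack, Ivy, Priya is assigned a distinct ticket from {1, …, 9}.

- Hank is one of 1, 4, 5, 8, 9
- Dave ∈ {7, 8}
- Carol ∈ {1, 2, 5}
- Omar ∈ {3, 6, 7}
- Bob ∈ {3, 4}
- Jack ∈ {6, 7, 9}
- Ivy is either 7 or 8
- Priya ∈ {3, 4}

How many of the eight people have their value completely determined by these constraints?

Dave and Ivy share exactly the 2 values {7, 8}; by pigeonhole those values go to them, so strike 7, 8 from Hank, Omar, Jack.
The 2 variables Bob and Priya are confined to {3, 4}, which locks those values in; drop them from Hank, Omar.
That leaves Omar = 6. Remove 6 from Jack.
Jack has just one choice, so Jack = 9. Remove 9 from Hank.
Determined: Omar=6, Jack=9. The other people each still have more than one consistent value. That makes 2.

2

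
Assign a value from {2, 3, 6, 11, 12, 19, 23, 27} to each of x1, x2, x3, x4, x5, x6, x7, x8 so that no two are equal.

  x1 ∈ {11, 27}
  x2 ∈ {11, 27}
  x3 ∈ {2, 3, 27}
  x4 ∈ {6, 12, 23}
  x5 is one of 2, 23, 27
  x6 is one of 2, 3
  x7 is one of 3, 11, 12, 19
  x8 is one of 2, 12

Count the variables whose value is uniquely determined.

The 8 variables draw from only 8 values {2, 3, 6, 11, 12, 19, 23, 27}, so each is used; only x4 can be 6, hence x4 = 6.
The 7 still-open variables draw from only 7 values {2, 3, 11, 12, 19, 23, 27}, so each is used; only x7 can be 19, hence x7 = 19.
The 6 still-open variables draw from only 6 values {2, 3, 11, 12, 23, 27}, so each is used; only x8 can be 12, hence x8 = 12.
Among the 5 still-open variables, 23 fits only x5 (and all 5 values in {2, 3, 11, 23, 27} must be used), so x5 = 23.
The 2 variables x1 and x2 are confined to {11, 27}, which locks those values in; drop them from x3.
Determined: x4=6, x5=23, x7=19, x8=12. The other variables each still have more than one consistent value. That makes 4.

4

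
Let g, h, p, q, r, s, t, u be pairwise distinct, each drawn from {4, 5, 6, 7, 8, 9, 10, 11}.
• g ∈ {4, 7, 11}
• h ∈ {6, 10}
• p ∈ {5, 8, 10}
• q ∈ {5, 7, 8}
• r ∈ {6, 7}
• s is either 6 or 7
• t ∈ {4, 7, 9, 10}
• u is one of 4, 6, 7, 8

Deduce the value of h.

10

Among the 8 variables, 9 fits only t (and all 8 values in {4, 5, 6, 7, 8, 9, 10, 11} must be used), so t = 9.
The 7 still-open variables together cover exactly {4, 5, 6, 7, 8, 10, 11} — 7 values for 7 variables — and 11 appears only in g's list, so g = 11.
The 6 still-open variables together cover exactly {4, 5, 6, 7, 8, 10} — 6 values for 6 variables — and 4 appears only in u's list, so u = 4.
r and s between them cover only {6, 7} — a naked pair. Remove those values from h, q.
So h = 10.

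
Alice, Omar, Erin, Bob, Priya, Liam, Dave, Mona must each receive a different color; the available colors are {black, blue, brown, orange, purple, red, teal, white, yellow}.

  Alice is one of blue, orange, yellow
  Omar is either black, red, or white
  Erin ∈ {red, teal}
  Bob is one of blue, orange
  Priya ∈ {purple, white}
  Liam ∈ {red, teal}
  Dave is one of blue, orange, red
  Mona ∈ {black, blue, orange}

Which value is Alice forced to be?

The 8 variables draw from only 8 values {black, blue, orange, purple, red, teal, white, yellow}, so each is used; only Priya can be purple, hence Priya = purple.
The 7 still-open variables together cover exactly {black, blue, orange, red, teal, white, yellow} — 7 values for 7 variables — and white appears only in Omar's list, so Omar = white.
The 6 still-open variables draw from only 6 values {black, blue, orange, red, teal, yellow}, so each is used; only Mona can be black, hence Mona = black.
The 5 still-open variables draw from only 5 values {blue, orange, red, teal, yellow}, so each is used; only Alice can be yellow, hence Alice = yellow.

yellow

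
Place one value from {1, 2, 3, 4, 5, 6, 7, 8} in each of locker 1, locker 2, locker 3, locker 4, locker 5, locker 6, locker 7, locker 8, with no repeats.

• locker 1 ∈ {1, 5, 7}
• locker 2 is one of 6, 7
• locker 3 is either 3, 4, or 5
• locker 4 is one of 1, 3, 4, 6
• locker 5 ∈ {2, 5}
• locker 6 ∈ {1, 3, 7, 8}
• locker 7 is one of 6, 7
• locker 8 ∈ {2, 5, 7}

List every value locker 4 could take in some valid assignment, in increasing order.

Among the 8 variables, 8 fits only locker 6 (and all 8 values in {1, 2, 3, 4, 5, 6, 7, 8} must be used), so locker 6 = 8.
The 2 variables locker 2 and locker 7 are confined to {6, 7}, which locks those values in; drop them from locker 1, locker 4, locker 8.
locker 5 and locker 8 share exactly the 2 values {2, 5}; by pigeonhole those values go to them, so strike 2, 5 from locker 1, locker 3.
locker 1 must be 1 (only option left). Remove 1 from locker 4.
No further eliminations apply; locker 4 can still be any of 3, 4.

3, 4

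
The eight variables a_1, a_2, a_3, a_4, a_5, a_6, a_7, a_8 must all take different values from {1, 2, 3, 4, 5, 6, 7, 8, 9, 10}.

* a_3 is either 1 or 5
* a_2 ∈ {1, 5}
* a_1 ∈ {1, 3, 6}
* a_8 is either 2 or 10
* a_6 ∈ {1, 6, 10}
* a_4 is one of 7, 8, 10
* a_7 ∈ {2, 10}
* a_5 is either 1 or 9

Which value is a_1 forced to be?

3

a_2 and a_3 share exactly the 2 values {1, 5}; by pigeonhole those values go to them, so strike 1, 5 from a_1, a_5, a_6.
That leaves a_5 = 9.
a_7 and a_8 between them cover only {2, 10} — a naked pair. Remove those values from a_4, a_6.
That leaves a_6 = 6. Eliminate 6 elsewhere: a_1.
So a_1 = 3.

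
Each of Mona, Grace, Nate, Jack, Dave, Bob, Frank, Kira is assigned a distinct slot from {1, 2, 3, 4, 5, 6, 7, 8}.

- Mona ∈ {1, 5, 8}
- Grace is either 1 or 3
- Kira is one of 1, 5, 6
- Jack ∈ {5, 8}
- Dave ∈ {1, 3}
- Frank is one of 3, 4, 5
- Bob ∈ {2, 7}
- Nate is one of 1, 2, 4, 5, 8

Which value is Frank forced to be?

The 8 variables together cover exactly {1, 2, 3, 4, 5, 6, 7, 8} — 8 values for 8 variables — and 6 appears only in Kira's list, so Kira = 6.
The 7 still-open variables draw from only 7 values {1, 2, 3, 4, 5, 7, 8}, so each is used; only Bob can be 7, hence Bob = 7.
The 6 still-open variables together cover exactly {1, 2, 3, 4, 5, 8} — 6 values for 6 variables — and 2 appears only in Nate's list, so Nate = 2.
Among the 5 still-open variables, 4 fits only Frank (and all 5 values in {1, 3, 4, 5, 8} must be used), so Frank = 4.

4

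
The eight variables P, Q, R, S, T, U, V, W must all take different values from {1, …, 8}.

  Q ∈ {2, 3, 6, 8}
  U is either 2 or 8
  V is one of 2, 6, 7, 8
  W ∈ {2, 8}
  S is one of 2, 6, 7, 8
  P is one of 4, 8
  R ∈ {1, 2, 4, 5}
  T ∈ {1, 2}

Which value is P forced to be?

The 8 variables together cover exactly {1, 2, 3, 4, 5, 6, 7, 8} — 8 values for 8 variables — and 3 appears only in Q's list, so Q = 3.
The 7 still-open variables draw from only 7 values {1, 2, 4, 5, 6, 7, 8}, so each is used; only R can be 5, hence R = 5.
The 6 still-open variables draw from only 6 values {1, 2, 4, 6, 7, 8}, so each is used; only T can be 1, hence T = 1.
The 5 still-open variables draw from only 5 values {2, 4, 6, 7, 8}, so each is used; only P can be 4, hence P = 4.

4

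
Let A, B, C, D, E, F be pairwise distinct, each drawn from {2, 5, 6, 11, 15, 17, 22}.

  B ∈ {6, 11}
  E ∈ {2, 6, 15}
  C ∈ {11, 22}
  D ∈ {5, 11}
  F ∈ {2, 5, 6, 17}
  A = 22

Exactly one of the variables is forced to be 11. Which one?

C

A must be 22 (only option left). Remove 22 from C.
So 11 goes to C.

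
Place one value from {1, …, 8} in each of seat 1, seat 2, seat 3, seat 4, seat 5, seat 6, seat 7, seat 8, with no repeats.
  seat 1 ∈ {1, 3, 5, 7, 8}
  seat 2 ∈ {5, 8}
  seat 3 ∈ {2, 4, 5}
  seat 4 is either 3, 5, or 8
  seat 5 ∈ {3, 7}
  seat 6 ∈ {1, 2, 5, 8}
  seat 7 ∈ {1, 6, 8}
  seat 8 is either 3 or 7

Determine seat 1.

1

Among the 8 variables, 4 fits only seat 3 (and all 8 values in {1, 2, 3, 4, 5, 6, 7, 8} must be used), so seat 3 = 4.
Among the 7 still-open variables, 2 fits only seat 6 (and all 7 values in {1, 2, 3, 5, 6, 7, 8} must be used), so seat 6 = 2.
The 6 still-open variables draw from only 6 values {1, 3, 5, 6, 7, 8}, so each is used; only seat 7 can be 6, hence seat 7 = 6.
The 5 still-open variables together cover exactly {1, 3, 5, 7, 8} — 5 values for 5 variables — and 1 appears only in seat 1's list, so seat 1 = 1.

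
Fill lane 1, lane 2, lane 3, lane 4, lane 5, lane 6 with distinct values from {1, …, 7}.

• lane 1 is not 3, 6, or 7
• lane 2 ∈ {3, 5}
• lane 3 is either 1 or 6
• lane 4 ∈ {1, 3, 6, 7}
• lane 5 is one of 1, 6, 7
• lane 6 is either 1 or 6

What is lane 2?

lane 3 and lane 6 between them cover only {1, 6} — a naked pair. Remove those values from lane 1, lane 4, lane 5.
lane 5 has just one choice, so lane 5 = 7. Remove 7 from lane 4.
That leaves lane 4 = 3. So lane 2 can't be 3.
So lane 2 = 5.

5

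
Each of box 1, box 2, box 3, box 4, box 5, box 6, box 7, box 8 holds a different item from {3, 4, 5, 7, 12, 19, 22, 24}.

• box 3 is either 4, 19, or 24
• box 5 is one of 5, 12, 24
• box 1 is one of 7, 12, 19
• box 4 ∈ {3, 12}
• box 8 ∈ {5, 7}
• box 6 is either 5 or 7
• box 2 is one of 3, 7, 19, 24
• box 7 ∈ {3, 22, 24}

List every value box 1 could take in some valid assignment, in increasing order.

12, 19

The 8 variables draw from only 8 values {3, 4, 5, 7, 12, 19, 22, 24}, so each is used; only box 3 can be 4, hence box 3 = 4.
The 7 still-open variables together cover exactly {3, 5, 7, 12, 19, 22, 24} — 7 values for 7 variables — and 22 appears only in box 7's list, so box 7 = 22.
box 6 and box 8 between them cover only {5, 7} — a naked pair. Remove those values from box 1, box 2, box 5.
No further eliminations apply; box 1 can still be any of 12, 19.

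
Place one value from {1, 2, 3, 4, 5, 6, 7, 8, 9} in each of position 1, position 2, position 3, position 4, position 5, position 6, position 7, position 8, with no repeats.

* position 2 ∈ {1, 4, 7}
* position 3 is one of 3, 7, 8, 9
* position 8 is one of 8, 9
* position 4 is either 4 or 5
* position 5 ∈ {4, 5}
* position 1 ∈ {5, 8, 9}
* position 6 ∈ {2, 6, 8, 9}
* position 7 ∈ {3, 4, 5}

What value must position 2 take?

1

position 4 and position 5 share exactly the 2 values {4, 5}; by pigeonhole those values go to them, so strike 4, 5 from position 1, position 2, position 7.
That leaves position 7 = 3. Strike 3 from position 3.
position 1 and position 8 share exactly the 2 values {8, 9}; by pigeonhole those values go to them, so strike 8, 9 from position 3, position 6.
position 3 must be 7 (only option left). Remove 7 from position 2.
So position 2 = 1.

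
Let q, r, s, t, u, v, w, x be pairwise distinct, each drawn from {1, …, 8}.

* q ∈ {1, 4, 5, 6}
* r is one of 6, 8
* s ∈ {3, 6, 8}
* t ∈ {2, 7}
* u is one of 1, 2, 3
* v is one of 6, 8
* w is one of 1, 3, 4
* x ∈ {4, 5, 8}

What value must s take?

The 8 variables draw from only 8 values {1, 2, 3, 4, 5, 6, 7, 8}, so each is used; only t can be 7, hence t = 7.
The 7 still-open variables together cover exactly {1, 2, 3, 4, 5, 6, 8} — 7 values for 7 variables — and 2 appears only in u's list, so u = 2.
r and v share exactly the 2 values {6, 8}; by pigeonhole those values go to them, so strike 6, 8 from q, s, x.
So s = 3.

3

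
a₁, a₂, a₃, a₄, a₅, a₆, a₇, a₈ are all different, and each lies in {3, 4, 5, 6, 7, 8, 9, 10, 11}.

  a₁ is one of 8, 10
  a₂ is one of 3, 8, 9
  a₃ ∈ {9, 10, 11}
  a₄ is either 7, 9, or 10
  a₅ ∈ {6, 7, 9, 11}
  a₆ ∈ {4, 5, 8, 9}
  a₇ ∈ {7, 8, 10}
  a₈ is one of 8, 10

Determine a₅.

a₁ and a₈ between them cover only {8, 10} — a naked pair. Remove those values from a₂, a₃, a₄, a₆, a₇.
a₇ must be 7 (only option left). Strike 7 from a₄, a₅.
That leaves a₄ = 9. Remove 9 from a₂, a₃, a₅, a₆.
a₂ has just one choice, so a₂ = 3.
a₃'s domain is down to {11}, so a₃ = 11. So a₅ can't be 11.
So a₅ = 6.

6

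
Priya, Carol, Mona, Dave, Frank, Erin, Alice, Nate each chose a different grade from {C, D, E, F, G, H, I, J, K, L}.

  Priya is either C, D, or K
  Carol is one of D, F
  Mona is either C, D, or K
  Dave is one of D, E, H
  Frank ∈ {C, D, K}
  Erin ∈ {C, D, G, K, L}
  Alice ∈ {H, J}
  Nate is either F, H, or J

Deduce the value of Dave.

E

Priya, Mona, Frank between them cover only {C, D, K} — a naked triple. Remove those values from Carol, Dave, Erin.
Carol has just one choice, so Carol = F. Strike F from Nate.
Alice and Nate between them cover only {H, J} — a naked pair. Remove those values from Dave.
So Dave = E.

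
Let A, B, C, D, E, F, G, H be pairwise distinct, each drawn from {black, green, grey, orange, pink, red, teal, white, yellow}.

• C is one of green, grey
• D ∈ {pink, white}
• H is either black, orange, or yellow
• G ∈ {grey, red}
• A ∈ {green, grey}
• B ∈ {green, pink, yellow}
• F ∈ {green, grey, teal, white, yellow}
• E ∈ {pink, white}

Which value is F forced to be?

teal

The 2 variables A and C are confined to {green, grey}, which locks those values in; drop them from B, F, G.
G has just one choice, so G = red.
D and E between them cover only {pink, white} — a naked pair. Remove those values from B, F.
B has just one choice, so B = yellow. Remove yellow from F, H.
So F = teal.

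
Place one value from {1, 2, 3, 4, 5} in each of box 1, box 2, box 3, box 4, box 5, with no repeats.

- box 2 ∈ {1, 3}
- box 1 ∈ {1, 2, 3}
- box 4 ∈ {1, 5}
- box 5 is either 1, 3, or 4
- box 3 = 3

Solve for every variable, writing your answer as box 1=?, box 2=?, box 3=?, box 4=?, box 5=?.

box 3's domain is down to {3}, so box 3 = 3. Eliminate 3 elsewhere: box 1, box 2, box 5.
box 2 must be 1 (only option left). Remove 1 from box 1, box 4, box 5.
box 4 has just one choice, so box 4 = 5.
box 5 has just one choice, so box 5 = 4.
box 1 must be 2 (only option left).

box 1=2, box 2=1, box 3=3, box 4=5, box 5=4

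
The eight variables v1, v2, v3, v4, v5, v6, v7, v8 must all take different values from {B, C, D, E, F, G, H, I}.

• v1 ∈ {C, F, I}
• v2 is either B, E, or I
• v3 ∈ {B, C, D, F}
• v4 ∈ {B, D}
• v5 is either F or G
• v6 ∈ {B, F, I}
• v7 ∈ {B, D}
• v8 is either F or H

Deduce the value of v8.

H

The 8 variables draw from only 8 values {B, C, D, E, F, G, H, I}, so each is used; only v2 can be E, hence v2 = E.
The 7 still-open variables draw from only 7 values {B, C, D, F, G, H, I}, so each is used; only v5 can be G, hence v5 = G.
The 6 still-open variables draw from only 6 values {B, C, D, F, H, I}, so each is used; only v8 can be H, hence v8 = H.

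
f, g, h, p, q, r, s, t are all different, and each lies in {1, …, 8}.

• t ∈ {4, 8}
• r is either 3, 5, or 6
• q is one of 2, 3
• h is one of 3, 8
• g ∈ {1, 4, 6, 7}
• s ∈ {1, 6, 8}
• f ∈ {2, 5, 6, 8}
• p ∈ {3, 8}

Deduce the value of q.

2

Among the 8 variables, 7 fits only g (and all 8 values in {1, 2, 3, 4, 5, 6, 7, 8} must be used), so g = 7.
Among the 7 still-open variables, 1 fits only s (and all 7 values in {1, 2, 3, 4, 5, 6, 8} must be used), so s = 1.
The 6 still-open variables together cover exactly {2, 3, 4, 5, 6, 8} — 6 values for 6 variables — and 4 appears only in t's list, so t = 4.
h and p between them cover only {3, 8} — a naked pair. Remove those values from f, q, r.
So q = 2.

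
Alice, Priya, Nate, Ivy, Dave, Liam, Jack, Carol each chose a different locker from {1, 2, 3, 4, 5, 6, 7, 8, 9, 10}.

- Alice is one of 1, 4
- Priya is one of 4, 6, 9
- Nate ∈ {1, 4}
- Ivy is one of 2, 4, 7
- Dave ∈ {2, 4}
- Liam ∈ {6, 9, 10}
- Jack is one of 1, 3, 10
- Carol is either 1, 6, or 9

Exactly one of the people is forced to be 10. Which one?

Liam

The 8 variables together cover exactly {1, 2, 3, 4, 6, 7, 9, 10} — 8 values for 8 variables — and 3 appears only in Jack's list, so Jack = 3.
The 7 still-open variables together cover exactly {1, 2, 4, 6, 7, 9, 10} — 7 values for 7 variables — and 7 appears only in Ivy's list, so Ivy = 7.
Among the 6 still-open variables, 2 fits only Dave (and all 6 values in {1, 2, 4, 6, 9, 10} must be used), so Dave = 2.
Among the 5 still-open variables, 10 fits only Liam (and all 5 values in {1, 4, 6, 9, 10} must be used), so Liam = 10.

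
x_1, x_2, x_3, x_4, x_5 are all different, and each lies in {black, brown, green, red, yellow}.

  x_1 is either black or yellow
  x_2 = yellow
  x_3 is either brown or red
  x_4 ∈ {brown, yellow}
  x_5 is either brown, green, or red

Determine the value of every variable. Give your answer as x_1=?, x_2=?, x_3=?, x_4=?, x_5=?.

x_2 must be yellow (only option left). Eliminate yellow elsewhere: x_1, x_4.
x_4 has just one choice, so x_4 = brown. Strike brown from x_3, x_5.
x_1 has just one choice, so x_1 = black.
x_3's domain is down to {red}, so x_3 = red. So x_5 can't be red.
x_5's domain is down to {green}, so x_5 = green.

x_1=black, x_2=yellow, x_3=red, x_4=brown, x_5=green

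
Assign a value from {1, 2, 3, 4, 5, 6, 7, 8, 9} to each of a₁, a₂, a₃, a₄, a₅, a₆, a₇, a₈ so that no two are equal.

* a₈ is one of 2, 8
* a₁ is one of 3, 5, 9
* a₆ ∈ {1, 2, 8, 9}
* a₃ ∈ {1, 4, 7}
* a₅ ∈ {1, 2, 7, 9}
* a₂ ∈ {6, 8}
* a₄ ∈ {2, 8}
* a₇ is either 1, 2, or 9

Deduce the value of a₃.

a₄ and a₈ between them cover only {2, 8} — a naked pair. Remove those values from a₂, a₅, a₆, a₇.
That leaves a₂ = 6.
a₆ and a₇ share exactly the 2 values {1, 9}; by pigeonhole those values go to them, so strike 1, 9 from a₁, a₃, a₅.
a₅ has just one choice, so a₅ = 7. Remove 7 from a₃.
So a₃ = 4.

4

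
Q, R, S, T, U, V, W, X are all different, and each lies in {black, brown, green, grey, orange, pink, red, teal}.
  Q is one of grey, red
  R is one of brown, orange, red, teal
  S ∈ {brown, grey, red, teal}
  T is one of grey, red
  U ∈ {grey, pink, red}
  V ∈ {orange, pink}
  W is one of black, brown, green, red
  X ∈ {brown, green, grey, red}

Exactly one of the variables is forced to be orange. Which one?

The 8 variables draw from only 8 values {black, brown, green, grey, orange, pink, red, teal}, so each is used; only W can be black, hence W = black.
Among the 7 still-open variables, green fits only X (and all 7 values in {brown, green, grey, orange, pink, red, teal} must be used), so X = green.
Q and T share exactly the 2 values {grey, red}; by pigeonhole those values go to them, so strike grey, red from R, S, U.
U has just one choice, so U = pink. Strike pink from V.
So orange goes to V.

V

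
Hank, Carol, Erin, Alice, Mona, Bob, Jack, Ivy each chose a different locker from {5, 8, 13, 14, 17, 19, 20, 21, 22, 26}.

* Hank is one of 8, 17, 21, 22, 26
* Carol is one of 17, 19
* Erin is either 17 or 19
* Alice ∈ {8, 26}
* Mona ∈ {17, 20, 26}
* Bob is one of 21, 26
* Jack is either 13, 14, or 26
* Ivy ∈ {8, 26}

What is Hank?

Carol and Erin between them cover only {17, 19} — a naked pair. Remove those values from Hank, Mona.
The 2 variables Alice and Ivy are confined to {8, 26}, which locks those values in; drop them from Hank, Mona, Bob, Jack.
Mona's domain is down to {20}, so Mona = 20.
Bob has just one choice, so Bob = 21. Strike 21 from Hank.
So Hank = 22.

22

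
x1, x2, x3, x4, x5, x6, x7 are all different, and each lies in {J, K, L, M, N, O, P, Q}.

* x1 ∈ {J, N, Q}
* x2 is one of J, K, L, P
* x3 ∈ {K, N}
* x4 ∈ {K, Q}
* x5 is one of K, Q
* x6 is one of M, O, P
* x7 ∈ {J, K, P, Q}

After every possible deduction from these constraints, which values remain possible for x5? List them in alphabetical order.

The 2 variables x4 and x5 are confined to {K, Q}, which locks those values in; drop them from x1, x2, x3, x7.
x3's domain is down to {N}, so x3 = N. So x1 can't be N.
x1 has just one choice, so x1 = J. So x2, x7 can't be J.
x7 has just one choice, so x7 = P. Remove P from x2, x6.
That leaves x2 = L.
No further eliminations apply; x5 can still be any of K, Q.

K, Q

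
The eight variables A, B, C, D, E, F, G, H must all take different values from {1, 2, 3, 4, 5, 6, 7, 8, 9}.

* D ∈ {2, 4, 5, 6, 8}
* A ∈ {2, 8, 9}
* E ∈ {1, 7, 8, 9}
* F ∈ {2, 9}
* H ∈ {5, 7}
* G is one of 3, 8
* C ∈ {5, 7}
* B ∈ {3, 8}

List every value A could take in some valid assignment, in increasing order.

B and G between them cover only {3, 8} — a naked pair. Remove those values from A, D, E.
A and F share exactly the 2 values {2, 9}; by pigeonhole those values go to them, so strike 2, 9 from D, E.
C and H share exactly the 2 values {5, 7}; by pigeonhole those values go to them, so strike 5, 7 from D, E.
E must be 1 (only option left).
No further eliminations apply; A can still be any of 2, 9.

2, 9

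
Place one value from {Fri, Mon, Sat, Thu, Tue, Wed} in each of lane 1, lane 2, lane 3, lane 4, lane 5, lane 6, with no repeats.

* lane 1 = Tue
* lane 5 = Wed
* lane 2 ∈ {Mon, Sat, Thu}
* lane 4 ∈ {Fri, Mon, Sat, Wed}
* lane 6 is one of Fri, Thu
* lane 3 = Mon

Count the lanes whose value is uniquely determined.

3

lane 1 must be Tue (only option left).
lane 3's domain is down to {Mon}, so lane 3 = Mon. Remove Mon from lane 2, lane 4.
lane 5 must be Wed (only option left). Eliminate Wed elsewhere: lane 4.
Determined: lane 1=Tue, lane 3=Mon, lane 5=Wed. The other lanes each still have more than one consistent value. That makes 3.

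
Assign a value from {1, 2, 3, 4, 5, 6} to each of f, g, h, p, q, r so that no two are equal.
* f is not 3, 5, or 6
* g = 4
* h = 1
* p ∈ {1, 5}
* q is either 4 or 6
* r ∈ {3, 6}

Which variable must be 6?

g has just one choice, so g = 4. So f, q can't be 4.
So 6 goes to q.

q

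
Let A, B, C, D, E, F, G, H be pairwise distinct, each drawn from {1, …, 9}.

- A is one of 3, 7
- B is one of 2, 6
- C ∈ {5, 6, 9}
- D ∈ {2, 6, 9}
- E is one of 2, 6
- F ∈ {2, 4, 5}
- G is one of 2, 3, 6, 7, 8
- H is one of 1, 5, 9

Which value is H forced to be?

1

B and E share exactly the 2 values {2, 6}; by pigeonhole those values go to them, so strike 2, 6 from C, D, F, G.
D must be 9 (only option left). Remove 9 from C, H.
C must be 5 (only option left). Eliminate 5 elsewhere: F, H.
So H = 1.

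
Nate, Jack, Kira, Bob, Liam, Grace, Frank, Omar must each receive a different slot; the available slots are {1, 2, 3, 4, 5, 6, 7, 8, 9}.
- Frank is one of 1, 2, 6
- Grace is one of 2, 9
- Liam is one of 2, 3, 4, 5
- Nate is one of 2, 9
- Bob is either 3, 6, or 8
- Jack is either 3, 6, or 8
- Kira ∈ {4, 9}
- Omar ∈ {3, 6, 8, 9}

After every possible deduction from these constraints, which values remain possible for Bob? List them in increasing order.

3, 6, 8

The 8 variables draw from only 8 values {1, 2, 3, 4, 5, 6, 8, 9}, so each is used; only Frank can be 1, hence Frank = 1.
The 7 still-open variables together cover exactly {2, 3, 4, 5, 6, 8, 9} — 7 values for 7 variables — and 5 appears only in Liam's list, so Liam = 5.
The 6 still-open variables draw from only 6 values {2, 3, 4, 6, 8, 9}, so each is used; only Kira can be 4, hence Kira = 4.
Nate and Grace share exactly the 2 values {2, 9}; by pigeonhole those values go to them, so strike 2, 9 from Omar.
No further eliminations apply; Bob can still be any of 3, 6, 8.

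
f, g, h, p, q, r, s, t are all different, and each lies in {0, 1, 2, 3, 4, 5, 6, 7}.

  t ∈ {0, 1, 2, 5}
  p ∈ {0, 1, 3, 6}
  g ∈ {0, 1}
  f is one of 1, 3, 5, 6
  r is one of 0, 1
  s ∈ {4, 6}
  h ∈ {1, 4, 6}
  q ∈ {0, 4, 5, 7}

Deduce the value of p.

Among the 8 variables, 2 fits only t (and all 8 values in {0, 1, 2, 3, 4, 5, 6, 7} must be used), so t = 2.
The 7 still-open variables draw from only 7 values {0, 1, 3, 4, 5, 6, 7}, so each is used; only q can be 7, hence q = 7.
Among the 6 still-open variables, 5 fits only f (and all 6 values in {0, 1, 3, 4, 5, 6} must be used), so f = 5.
The 5 still-open variables draw from only 5 values {0, 1, 3, 4, 6}, so each is used; only p can be 3, hence p = 3.

3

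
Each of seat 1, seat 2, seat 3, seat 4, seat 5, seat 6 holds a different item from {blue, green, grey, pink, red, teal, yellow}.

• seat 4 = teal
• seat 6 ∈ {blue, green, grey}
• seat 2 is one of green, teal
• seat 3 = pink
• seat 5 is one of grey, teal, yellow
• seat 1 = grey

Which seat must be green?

seat 2

seat 1 must be grey (only option left). Remove grey from seat 5, seat 6.
seat 3 has just one choice, so seat 3 = pink.
That leaves seat 4 = teal. Eliminate teal elsewhere: seat 2, seat 5.
So green goes to seat 2.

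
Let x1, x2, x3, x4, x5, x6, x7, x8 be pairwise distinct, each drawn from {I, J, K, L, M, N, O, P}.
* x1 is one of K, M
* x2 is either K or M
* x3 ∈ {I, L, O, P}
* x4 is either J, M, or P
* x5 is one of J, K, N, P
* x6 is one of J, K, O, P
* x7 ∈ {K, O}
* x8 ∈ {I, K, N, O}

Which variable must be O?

x7

The 8 variables draw from only 8 values {I, J, K, L, M, N, O, P}, so each is used; only x3 can be L, hence x3 = L.
Among the 7 still-open variables, I fits only x8 (and all 7 values in {I, J, K, M, N, O, P} must be used), so x8 = I.
The 6 still-open variables together cover exactly {J, K, M, N, O, P} — 6 values for 6 variables — and N appears only in x5's list, so x5 = N.
x1 and x2 between them cover only {K, M} — a naked pair. Remove those values from x4, x6, x7.
So O goes to x7.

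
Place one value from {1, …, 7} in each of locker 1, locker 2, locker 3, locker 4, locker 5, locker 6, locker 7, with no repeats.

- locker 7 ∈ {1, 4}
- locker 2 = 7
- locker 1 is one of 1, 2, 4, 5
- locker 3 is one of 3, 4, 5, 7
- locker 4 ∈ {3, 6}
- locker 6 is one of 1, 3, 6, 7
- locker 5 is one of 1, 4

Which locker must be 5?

locker 3

locker 2 has just one choice, so locker 2 = 7. So locker 3, locker 6 can't be 7.
The 6 still-open variables together cover exactly {1, 2, 3, 4, 5, 6} — 6 values for 6 variables — and 2 appears only in locker 1's list, so locker 1 = 2.
The 5 still-open variables together cover exactly {1, 3, 4, 5, 6} — 5 values for 5 variables — and 5 appears only in locker 3's list, so locker 3 = 5.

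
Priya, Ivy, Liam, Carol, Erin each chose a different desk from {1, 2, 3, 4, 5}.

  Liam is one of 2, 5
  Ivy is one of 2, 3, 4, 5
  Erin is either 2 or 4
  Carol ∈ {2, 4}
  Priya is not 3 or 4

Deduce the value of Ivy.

The 5 variables draw from only 5 values {1, 2, 3, 4, 5}, so each is used; only Priya can be 1, hence Priya = 1.
The 4 still-open variables draw from only 4 values {2, 3, 4, 5}, so each is used; only Ivy can be 3, hence Ivy = 3.

3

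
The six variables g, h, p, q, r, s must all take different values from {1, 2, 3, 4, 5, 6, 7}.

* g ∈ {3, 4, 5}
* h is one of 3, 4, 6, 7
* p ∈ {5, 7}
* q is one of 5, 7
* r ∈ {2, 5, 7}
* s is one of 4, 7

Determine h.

6

Among the 6 variables, 2 fits only r (and all 6 values in {2, 3, 4, 5, 6, 7} must be used), so r = 2.
The 5 still-open variables together cover exactly {3, 4, 5, 6, 7} — 5 values for 5 variables — and 6 appears only in h's list, so h = 6.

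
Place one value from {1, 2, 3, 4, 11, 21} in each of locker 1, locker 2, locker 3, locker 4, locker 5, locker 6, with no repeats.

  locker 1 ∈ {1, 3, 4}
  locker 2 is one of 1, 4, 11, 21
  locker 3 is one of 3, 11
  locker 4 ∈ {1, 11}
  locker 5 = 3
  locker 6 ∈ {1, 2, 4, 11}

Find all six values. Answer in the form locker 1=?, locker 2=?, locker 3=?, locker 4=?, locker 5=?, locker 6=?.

locker 5 must be 3 (only option left). Strike 3 from locker 1, locker 3.
That leaves locker 3 = 11. So locker 2, locker 4, locker 6 can't be 11.
locker 4's domain is down to {1}, so locker 4 = 1. Eliminate 1 elsewhere: locker 1, locker 2, locker 6.
locker 1 has just one choice, so locker 1 = 4. Eliminate 4 elsewhere: locker 2, locker 6.
That leaves locker 2 = 21.
locker 6's domain is down to {2}, so locker 6 = 2.

locker 1=4, locker 2=21, locker 3=11, locker 4=1, locker 5=3, locker 6=2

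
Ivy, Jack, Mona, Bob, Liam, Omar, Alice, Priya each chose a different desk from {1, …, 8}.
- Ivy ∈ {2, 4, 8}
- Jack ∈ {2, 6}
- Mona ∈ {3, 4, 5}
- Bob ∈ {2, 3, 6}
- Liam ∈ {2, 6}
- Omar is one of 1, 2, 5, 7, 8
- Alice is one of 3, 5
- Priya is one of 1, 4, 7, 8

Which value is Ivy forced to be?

8

Jack and Liam between them cover only {2, 6} — a naked pair. Remove those values from Ivy, Bob, Omar.
Bob's domain is down to {3}, so Bob = 3. Eliminate 3 elsewhere: Mona, Alice.
That leaves Alice = 5. Remove 5 from Mona, Omar.
Mona must be 4 (only option left). So Ivy, Priya can't be 4.
So Ivy = 8.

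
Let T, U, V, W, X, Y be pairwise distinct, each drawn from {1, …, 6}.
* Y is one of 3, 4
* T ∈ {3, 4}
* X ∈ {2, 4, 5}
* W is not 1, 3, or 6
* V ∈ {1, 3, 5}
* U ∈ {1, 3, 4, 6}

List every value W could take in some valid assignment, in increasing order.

The 6 variables together cover exactly {1, 2, 3, 4, 5, 6} — 6 values for 6 variables — and 6 appears only in U's list, so U = 6.
Among the 5 still-open variables, 1 fits only V (and all 5 values in {1, 2, 3, 4, 5} must be used), so V = 1.
T and Y between them cover only {3, 4} — a naked pair. Remove those values from W, X.
No further eliminations apply; W can still be any of 2, 5.

2, 5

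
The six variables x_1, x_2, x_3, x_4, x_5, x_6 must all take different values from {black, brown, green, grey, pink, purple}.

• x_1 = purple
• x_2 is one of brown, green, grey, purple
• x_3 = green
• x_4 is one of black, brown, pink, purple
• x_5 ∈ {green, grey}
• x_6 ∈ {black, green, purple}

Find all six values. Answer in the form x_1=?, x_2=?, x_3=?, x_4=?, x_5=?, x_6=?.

x_1 has just one choice, so x_1 = purple. So x_2, x_4, x_6 can't be purple.
x_3 has just one choice, so x_3 = green. Strike green from x_2, x_5, x_6.
x_5 has just one choice, so x_5 = grey. Remove grey from x_2.
x_6 has just one choice, so x_6 = black. Strike black from x_4.
That leaves x_2 = brown. So x_4 can't be brown.
That leaves x_4 = pink.

x_1=purple, x_2=brown, x_3=green, x_4=pink, x_5=grey, x_6=black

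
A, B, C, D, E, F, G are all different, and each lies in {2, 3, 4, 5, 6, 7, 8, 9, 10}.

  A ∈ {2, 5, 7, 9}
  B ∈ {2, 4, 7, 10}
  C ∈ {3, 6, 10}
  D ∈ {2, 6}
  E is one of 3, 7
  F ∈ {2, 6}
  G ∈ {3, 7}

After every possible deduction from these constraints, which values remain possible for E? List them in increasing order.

D and F between them cover only {2, 6} — a naked pair. Remove those values from A, B, C.
E and G between them cover only {3, 7} — a naked pair. Remove those values from A, B, C.
C must be 10 (only option left). Eliminate 10 elsewhere: B.
B has just one choice, so B = 4.
No further eliminations apply; E can still be any of 3, 7.

3, 7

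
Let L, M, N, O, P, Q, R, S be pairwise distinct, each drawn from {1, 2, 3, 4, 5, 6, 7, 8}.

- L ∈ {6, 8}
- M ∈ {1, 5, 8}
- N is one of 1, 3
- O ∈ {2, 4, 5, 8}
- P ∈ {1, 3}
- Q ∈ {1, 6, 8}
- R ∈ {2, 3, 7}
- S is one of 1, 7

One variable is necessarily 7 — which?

The 8 variables draw from only 8 values {1, 2, 3, 4, 5, 6, 7, 8}, so each is used; only O can be 4, hence O = 4.
The 7 still-open variables draw from only 7 values {1, 2, 3, 5, 6, 7, 8}, so each is used; only R can be 2, hence R = 2.
The 6 still-open variables together cover exactly {1, 3, 5, 6, 7, 8} — 6 values for 6 variables — and 5 appears only in M's list, so M = 5.
The 5 still-open variables draw from only 5 values {1, 3, 6, 7, 8}, so each is used; only S can be 7, hence S = 7.

S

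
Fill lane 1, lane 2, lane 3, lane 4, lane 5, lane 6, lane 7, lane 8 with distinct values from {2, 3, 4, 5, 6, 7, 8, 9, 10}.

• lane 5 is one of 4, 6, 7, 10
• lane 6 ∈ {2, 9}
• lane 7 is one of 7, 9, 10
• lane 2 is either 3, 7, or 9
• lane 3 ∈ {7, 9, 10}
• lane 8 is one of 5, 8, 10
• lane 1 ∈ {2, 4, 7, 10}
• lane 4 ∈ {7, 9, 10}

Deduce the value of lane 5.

6

The 3 variables lane 3, lane 4, lane 7 are confined to {7, 9, 10}, which locks those values in; drop them from lane 1, lane 2, lane 5, lane 6, lane 8.
lane 2 must be 3 (only option left).
lane 6 must be 2 (only option left). Remove 2 from lane 1.
That leaves lane 1 = 4. Strike 4 from lane 5.
So lane 5 = 6.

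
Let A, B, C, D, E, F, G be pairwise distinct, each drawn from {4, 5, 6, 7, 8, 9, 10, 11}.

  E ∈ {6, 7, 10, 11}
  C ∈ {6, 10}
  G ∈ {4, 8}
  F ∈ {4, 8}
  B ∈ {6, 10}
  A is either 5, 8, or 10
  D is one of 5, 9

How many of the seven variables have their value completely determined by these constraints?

B and C between them cover only {6, 10} — a naked pair. Remove those values from A, E.
The 2 variables F and G are confined to {4, 8}, which locks those values in; drop them from A.
A has just one choice, so A = 5. Remove 5 from D.
D must be 9 (only option left).
Determined: A=5, D=9. The other variables each still have more than one consistent value. That makes 2.

2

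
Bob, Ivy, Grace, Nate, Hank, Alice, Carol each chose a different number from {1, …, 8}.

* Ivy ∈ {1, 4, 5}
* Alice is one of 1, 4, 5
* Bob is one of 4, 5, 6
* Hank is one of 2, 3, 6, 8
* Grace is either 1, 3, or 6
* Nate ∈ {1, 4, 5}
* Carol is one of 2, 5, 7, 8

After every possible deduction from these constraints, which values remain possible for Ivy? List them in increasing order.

The 3 variables Ivy, Nate, Alice are confined to {1, 4, 5}, which locks those values in; drop them from Bob, Grace, Carol.
That leaves Bob = 6. Strike 6 from Grace, Hank.
Grace's domain is down to {3}, so Grace = 3. Remove 3 from Hank.
No further eliminations apply; Ivy can still be any of 1, 4, 5.

1, 4, 5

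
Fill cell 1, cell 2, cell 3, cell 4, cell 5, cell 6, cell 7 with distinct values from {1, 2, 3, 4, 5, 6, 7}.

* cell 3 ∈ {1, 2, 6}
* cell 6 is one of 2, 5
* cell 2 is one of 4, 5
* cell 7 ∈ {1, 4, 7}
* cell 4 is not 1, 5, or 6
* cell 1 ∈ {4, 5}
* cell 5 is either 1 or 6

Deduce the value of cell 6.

2

Among the 7 variables, 3 fits only cell 4 (and all 7 values in {1, 2, 3, 4, 5, 6, 7} must be used), so cell 4 = 3.
The 6 still-open variables draw from only 6 values {1, 2, 4, 5, 6, 7}, so each is used; only cell 7 can be 7, hence cell 7 = 7.
cell 1 and cell 2 between them cover only {4, 5} — a naked pair. Remove those values from cell 6.
So cell 6 = 2.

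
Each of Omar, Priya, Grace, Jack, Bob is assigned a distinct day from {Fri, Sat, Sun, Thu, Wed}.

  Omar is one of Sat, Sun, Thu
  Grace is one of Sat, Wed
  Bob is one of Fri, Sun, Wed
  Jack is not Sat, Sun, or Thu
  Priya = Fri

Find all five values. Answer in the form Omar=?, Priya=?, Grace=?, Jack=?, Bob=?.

Priya's domain is down to {Fri}, so Priya = Fri. Remove Fri from Jack, Bob.
Jack has just one choice, so Jack = Wed. Eliminate Wed elsewhere: Grace, Bob.
Bob's domain is down to {Sun}, so Bob = Sun. Strike Sun from Omar.
Grace must be Sat (only option left). Eliminate Sat elsewhere: Omar.
That leaves Omar = Thu.

Omar=Thu, Priya=Fri, Grace=Sat, Jack=Wed, Bob=Sun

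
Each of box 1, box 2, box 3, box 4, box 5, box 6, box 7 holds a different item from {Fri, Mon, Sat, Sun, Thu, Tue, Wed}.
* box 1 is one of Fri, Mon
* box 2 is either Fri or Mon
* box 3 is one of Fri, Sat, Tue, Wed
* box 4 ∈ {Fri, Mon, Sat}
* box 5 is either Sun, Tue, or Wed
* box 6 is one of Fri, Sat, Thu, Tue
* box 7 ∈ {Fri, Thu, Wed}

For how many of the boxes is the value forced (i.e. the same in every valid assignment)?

The 7 variables draw from only 7 values {Fri, Mon, Sat, Sun, Thu, Tue, Wed}, so each is used; only box 5 can be Sun, hence box 5 = Sun.
box 1 and box 2 between them cover only {Fri, Mon} — a naked pair. Remove those values from box 3, box 4, box 6, box 7.
box 4 must be Sat (only option left). Remove Sat from box 3, box 6.
Determined: box 4=Sat, box 5=Sun. The other boxes each still have more than one consistent value. That makes 2.

2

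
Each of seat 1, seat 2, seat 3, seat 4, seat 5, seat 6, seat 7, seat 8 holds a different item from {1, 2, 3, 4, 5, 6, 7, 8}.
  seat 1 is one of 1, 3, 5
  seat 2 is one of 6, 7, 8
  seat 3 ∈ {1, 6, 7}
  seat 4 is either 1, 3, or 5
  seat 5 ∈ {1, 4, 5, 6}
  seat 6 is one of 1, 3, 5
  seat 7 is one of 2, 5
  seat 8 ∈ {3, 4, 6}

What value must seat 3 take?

7

Among the 8 variables, 2 fits only seat 7 (and all 8 values in {1, 2, 3, 4, 5, 6, 7, 8} must be used), so seat 7 = 2.
The 7 still-open variables together cover exactly {1, 3, 4, 5, 6, 7, 8} — 7 values for 7 variables — and 8 appears only in seat 2's list, so seat 2 = 8.
Among the 6 still-open variables, 7 fits only seat 3 (and all 6 values in {1, 3, 4, 5, 6, 7} must be used), so seat 3 = 7.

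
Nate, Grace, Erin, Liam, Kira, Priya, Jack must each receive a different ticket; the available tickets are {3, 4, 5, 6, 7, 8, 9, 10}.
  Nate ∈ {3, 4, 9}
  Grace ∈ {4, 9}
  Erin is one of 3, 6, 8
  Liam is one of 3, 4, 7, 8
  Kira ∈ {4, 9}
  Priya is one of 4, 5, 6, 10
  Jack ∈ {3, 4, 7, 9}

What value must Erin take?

Grace and Kira share exactly the 2 values {4, 9}; by pigeonhole those values go to them, so strike 4, 9 from Nate, Liam, Priya, Jack.
Nate must be 3 (only option left). Eliminate 3 elsewhere: Erin, Liam, Jack.
Jack must be 7 (only option left). Eliminate 7 elsewhere: Liam.
Liam must be 8 (only option left). Strike 8 from Erin.
So Erin = 6.

6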